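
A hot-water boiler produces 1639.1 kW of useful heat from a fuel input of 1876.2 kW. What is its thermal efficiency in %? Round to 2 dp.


eta = (1639.1/1876.2)*100 = 87.36 %

87.36 %


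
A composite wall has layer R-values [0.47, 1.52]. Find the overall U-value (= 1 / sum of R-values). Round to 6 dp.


R_total = 0.47 + 1.52 = 1.99
U = 1/1.99 = 0.502513

0.502513


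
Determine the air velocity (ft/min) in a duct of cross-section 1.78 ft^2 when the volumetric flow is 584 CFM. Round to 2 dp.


V = 584 / 1.78 = 328.09 ft/min

328.09 ft/min


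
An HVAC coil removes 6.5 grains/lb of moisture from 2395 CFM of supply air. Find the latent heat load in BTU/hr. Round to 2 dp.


Q = 0.68 * 2395 * 6.5 = 10585.90 BTU/hr

10585.90 BTU/hr


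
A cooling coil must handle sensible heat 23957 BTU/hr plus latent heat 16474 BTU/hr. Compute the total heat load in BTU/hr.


Qt = 23957 + 16474 = 40431 BTU/hr

40431 BTU/hr


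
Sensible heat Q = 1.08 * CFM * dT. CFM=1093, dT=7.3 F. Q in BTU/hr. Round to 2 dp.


Q = 1.08 * 1093 * 7.3 = 8617.21 BTU/hr

8617.21 BTU/hr


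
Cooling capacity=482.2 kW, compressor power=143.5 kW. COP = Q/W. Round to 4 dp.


COP = 482.2 / 143.5 = 3.3603

3.3603


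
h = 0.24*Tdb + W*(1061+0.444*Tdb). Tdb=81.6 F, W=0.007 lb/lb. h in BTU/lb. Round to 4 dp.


h = 0.24*81.6 + 0.007*(1061+0.444*81.6) = 27.2646 BTU/lb

27.2646 BTU/lb


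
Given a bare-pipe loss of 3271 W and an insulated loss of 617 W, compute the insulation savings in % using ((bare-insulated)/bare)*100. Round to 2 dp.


Savings = ((3271-617)/3271)*100 = 81.14 %

81.14 %


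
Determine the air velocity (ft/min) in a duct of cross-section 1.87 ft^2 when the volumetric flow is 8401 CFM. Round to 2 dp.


V = 8401 / 1.87 = 4492.51 ft/min

4492.51 ft/min


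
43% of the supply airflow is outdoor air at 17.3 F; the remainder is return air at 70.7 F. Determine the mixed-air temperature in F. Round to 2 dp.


T_mix = 0.43*17.3 + 0.57*70.7 = 47.74 F

47.74 F


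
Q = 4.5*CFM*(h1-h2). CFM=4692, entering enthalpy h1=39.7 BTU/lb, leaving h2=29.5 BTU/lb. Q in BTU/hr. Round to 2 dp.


Q = 4.5 * 4692 * (39.7 - 29.5) = 215362.80 BTU/hr

215362.80 BTU/hr


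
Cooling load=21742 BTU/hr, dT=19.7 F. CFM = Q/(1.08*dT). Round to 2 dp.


CFM = 21742 / (1.08 * 19.7) = 1021.90

1021.90 CFM


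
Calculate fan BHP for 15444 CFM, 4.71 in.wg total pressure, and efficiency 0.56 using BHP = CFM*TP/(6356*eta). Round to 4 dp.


BHP = 15444 * 4.71 / (6356 * 0.56) = 20.4366 hp

20.4366 hp


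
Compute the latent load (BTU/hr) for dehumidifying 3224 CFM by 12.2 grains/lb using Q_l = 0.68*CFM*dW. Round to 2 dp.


Q = 0.68 * 3224 * 12.2 = 26746.30 BTU/hr

26746.30 BTU/hr


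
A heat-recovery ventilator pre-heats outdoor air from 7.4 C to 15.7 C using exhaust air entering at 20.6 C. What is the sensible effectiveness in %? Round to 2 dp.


eff = (15.7-7.4)/(20.6-7.4)*100 = 62.88 %

62.88 %


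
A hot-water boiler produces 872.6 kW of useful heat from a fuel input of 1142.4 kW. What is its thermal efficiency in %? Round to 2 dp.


eta = (872.6/1142.4)*100 = 76.38 %

76.38 %


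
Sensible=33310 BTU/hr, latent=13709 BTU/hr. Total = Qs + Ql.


Qt = 33310 + 13709 = 47019 BTU/hr

47019 BTU/hr


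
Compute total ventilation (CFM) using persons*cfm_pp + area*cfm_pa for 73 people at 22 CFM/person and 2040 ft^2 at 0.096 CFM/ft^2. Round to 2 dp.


Total = 73*22 + 2040*0.096 = 1801.84 CFM

1801.84 CFM


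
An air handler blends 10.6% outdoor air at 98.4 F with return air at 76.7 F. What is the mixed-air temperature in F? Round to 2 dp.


T_mix = 76.7 + (10.6/100)*(98.4-76.7) = 79.00 F

79.00 F


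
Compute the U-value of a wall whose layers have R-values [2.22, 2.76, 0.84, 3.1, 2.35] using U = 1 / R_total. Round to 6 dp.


R_total = 2.22 + 2.76 + 0.84 + 3.1 + 2.35 = 11.27
U = 1/11.27 = 0.088731

0.088731


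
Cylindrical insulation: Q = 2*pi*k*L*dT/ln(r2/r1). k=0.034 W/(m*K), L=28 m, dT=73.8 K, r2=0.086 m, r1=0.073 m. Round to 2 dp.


Q = 2*pi*0.034*28*73.8/ln(0.086/0.073) = 2693.56 W

2693.56 W


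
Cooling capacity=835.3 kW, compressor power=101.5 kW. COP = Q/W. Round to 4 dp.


COP = 835.3 / 101.5 = 8.2296

8.2296


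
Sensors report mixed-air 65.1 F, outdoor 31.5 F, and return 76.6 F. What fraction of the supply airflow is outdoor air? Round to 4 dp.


frac = (65.1 - 76.6) / (31.5 - 76.6) = 0.2550

0.2550


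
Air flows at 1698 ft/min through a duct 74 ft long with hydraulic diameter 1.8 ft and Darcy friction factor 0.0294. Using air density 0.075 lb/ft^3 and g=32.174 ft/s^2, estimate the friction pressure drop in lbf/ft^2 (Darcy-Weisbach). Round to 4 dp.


v_fps = 1698/60 = 28.3 ft/s
dp = 0.0294*(74/1.8)*0.075*28.3^2/(2*32.174) = 1.1283 lbf/ft^2

1.1283 lbf/ft^2


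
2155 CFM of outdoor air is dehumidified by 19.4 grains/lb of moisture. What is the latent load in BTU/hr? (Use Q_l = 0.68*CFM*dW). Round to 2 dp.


Q = 0.68 * 2155 * 19.4 = 28428.76 BTU/hr

28428.76 BTU/hr


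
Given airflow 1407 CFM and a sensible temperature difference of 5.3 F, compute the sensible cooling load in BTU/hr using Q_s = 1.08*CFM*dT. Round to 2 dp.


Q = 1.08 * 1407 * 5.3 = 8053.67 BTU/hr

8053.67 BTU/hr


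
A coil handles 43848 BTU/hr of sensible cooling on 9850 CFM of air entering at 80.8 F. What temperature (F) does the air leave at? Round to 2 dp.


dT = 43848/(1.08*9850) = 4.1218
T_leave = 80.8 - 4.1218 = 76.68 F

76.68 F


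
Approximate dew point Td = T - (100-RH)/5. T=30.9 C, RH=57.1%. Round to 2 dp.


Td = 30.9 - (100-57.1)/5 = 22.32 C

22.32 C


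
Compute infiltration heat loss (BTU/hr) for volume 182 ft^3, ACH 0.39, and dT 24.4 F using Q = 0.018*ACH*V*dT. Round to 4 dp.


Q = 0.018 * 0.39 * 182 * 24.4 = 31.1744 BTU/hr

31.1744 BTU/hr


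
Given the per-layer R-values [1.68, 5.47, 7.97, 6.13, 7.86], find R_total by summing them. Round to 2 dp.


R_total = 1.68 + 5.47 + 7.97 + 6.13 + 7.86 = 29.11

29.11


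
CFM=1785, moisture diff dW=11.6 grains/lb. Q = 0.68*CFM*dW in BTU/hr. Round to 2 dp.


Q = 0.68 * 1785 * 11.6 = 14080.08 BTU/hr

14080.08 BTU/hr


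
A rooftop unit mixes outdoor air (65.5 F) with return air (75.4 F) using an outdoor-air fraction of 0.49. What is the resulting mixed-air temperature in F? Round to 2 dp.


T_mix = 0.49*65.5 + 0.51*75.4 = 70.55 F

70.55 F


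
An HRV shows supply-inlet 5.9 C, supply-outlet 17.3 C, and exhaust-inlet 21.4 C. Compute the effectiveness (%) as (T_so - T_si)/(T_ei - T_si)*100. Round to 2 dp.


eff = (17.3-5.9)/(21.4-5.9)*100 = 73.55 %

73.55 %


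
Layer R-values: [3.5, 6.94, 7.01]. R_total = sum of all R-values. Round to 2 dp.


R_total = 3.5 + 6.94 + 7.01 = 17.45

17.45


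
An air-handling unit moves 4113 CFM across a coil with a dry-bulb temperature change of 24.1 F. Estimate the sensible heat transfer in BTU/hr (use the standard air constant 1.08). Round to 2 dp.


Q = 1.08 * 4113 * 24.1 = 107053.16 BTU/hr

107053.16 BTU/hr


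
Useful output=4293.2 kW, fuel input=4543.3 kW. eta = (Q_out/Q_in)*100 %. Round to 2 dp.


eta = (4293.2/4543.3)*100 = 94.50 %

94.50 %


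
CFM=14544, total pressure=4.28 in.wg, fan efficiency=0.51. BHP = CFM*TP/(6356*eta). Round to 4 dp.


BHP = 14544 * 4.28 / (6356 * 0.51) = 19.2032 hp

19.2032 hp


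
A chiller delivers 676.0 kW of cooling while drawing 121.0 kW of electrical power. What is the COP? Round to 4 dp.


COP = 676.0 / 121.0 = 5.5868

5.5868


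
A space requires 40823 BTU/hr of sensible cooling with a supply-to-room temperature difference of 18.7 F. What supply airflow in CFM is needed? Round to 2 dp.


CFM = 40823 / (1.08 * 18.7) = 2021.34

2021.34 CFM


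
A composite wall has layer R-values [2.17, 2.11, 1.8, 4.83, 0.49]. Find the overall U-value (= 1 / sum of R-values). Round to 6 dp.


R_total = 2.17 + 2.11 + 1.8 + 4.83 + 0.49 = 11.40
U = 1/11.40 = 0.087719

0.087719


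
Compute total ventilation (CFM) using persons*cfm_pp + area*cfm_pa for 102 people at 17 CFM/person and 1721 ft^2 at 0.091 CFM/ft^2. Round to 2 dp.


Total = 102*17 + 1721*0.091 = 1890.61 CFM

1890.61 CFM


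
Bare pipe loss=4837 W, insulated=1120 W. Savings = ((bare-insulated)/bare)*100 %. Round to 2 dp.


Savings = ((4837-1120)/4837)*100 = 76.85 %

76.85 %


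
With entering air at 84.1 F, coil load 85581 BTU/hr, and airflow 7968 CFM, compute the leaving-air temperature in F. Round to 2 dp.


dT = 85581/(1.08*7968) = 9.9450
T_leave = 84.1 - 9.9450 = 74.16 F

74.16 F


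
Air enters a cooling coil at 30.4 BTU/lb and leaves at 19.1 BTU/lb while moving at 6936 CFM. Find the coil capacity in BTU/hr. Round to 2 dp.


Q = 4.5 * 6936 * (30.4 - 19.1) = 352695.60 BTU/hr

352695.60 BTU/hr


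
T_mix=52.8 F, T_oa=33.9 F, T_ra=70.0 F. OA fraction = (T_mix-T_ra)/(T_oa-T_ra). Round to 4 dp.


frac = (52.8 - 70.0) / (33.9 - 70.0) = 0.4765

0.4765


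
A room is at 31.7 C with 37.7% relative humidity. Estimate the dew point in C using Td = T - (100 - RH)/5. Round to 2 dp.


Td = 31.7 - (100-37.7)/5 = 19.24 C

19.24 C


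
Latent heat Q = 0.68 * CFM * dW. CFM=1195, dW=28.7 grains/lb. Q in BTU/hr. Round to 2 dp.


Q = 0.68 * 1195 * 28.7 = 23321.62 BTU/hr

23321.62 BTU/hr


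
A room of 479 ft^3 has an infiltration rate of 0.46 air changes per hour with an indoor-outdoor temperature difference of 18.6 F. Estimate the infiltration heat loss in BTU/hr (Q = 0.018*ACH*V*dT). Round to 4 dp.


Q = 0.018 * 0.46 * 479 * 18.6 = 73.7698 BTU/hr

73.7698 BTU/hr


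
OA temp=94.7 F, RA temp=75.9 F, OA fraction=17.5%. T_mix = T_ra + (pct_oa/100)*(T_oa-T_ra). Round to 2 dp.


T_mix = 75.9 + (17.5/100)*(94.7-75.9) = 79.19 F

79.19 F


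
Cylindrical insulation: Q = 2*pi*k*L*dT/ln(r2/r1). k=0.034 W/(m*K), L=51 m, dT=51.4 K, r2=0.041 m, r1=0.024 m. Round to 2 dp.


Q = 2*pi*0.034*51*51.4/ln(0.041/0.024) = 1045.73 W

1045.73 W


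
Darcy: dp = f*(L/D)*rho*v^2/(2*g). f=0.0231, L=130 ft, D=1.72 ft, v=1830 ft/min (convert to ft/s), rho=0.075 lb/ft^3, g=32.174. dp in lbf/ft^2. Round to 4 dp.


v_fps = 1830/60 = 30.5 ft/s
dp = 0.0231*(130/1.72)*0.075*30.5^2/(2*32.174) = 1.8930 lbf/ft^2

1.8930 lbf/ft^2


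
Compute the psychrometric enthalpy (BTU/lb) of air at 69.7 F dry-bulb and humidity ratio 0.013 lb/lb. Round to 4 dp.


h = 0.24*69.7 + 0.013*(1061+0.444*69.7) = 30.9233 BTU/lb

30.9233 BTU/lb


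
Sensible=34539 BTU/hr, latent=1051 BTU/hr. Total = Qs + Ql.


Qt = 34539 + 1051 = 35590 BTU/hr

35590 BTU/hr


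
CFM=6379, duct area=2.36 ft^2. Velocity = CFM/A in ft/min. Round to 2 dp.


V = 6379 / 2.36 = 2702.97 ft/min

2702.97 ft/min


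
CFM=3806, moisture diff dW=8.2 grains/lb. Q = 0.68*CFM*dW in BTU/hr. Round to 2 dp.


Q = 0.68 * 3806 * 8.2 = 21222.26 BTU/hr

21222.26 BTU/hr


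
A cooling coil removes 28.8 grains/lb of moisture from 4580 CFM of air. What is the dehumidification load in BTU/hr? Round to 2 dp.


Q = 0.68 * 4580 * 28.8 = 89694.72 BTU/hr

89694.72 BTU/hr


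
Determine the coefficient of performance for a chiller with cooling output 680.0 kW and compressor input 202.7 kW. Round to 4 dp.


COP = 680.0 / 202.7 = 3.3547

3.3547


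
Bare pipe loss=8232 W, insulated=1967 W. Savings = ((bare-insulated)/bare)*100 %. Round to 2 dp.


Savings = ((8232-1967)/8232)*100 = 76.11 %

76.11 %


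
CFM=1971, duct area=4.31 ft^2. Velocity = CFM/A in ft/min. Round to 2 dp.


V = 1971 / 4.31 = 457.31 ft/min

457.31 ft/min


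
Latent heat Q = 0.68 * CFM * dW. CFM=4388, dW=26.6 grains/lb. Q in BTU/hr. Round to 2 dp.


Q = 0.68 * 4388 * 26.6 = 79370.14 BTU/hr

79370.14 BTU/hr


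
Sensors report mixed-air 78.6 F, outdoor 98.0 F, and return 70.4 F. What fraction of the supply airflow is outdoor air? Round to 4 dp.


frac = (78.6 - 70.4) / (98.0 - 70.4) = 0.2971

0.2971


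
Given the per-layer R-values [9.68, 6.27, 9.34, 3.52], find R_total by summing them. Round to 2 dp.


R_total = 9.68 + 6.27 + 9.34 + 3.52 = 28.81

28.81


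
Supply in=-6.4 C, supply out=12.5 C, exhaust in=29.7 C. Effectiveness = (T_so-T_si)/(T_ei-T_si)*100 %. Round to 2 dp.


eff = (12.5-(-6.4))/(29.7-(-6.4))*100 = 52.35 %

52.35 %


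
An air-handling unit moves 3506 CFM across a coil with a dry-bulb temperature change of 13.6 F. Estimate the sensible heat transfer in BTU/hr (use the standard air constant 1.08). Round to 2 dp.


Q = 1.08 * 3506 * 13.6 = 51496.13 BTU/hr

51496.13 BTU/hr


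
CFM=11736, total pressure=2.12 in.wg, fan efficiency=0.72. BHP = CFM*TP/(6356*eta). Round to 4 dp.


BHP = 11736 * 2.12 / (6356 * 0.72) = 5.4368 hp

5.4368 hp


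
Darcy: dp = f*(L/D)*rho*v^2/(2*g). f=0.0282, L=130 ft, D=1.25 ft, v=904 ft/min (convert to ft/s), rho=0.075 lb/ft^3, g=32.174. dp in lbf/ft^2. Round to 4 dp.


v_fps = 904/60 = 15.0667 ft/s
dp = 0.0282*(130/1.25)*0.075*15.0667^2/(2*32.174) = 0.7760 lbf/ft^2

0.7760 lbf/ft^2


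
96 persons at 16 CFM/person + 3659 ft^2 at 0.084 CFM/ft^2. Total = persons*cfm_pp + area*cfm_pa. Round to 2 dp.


Total = 96*16 + 3659*0.084 = 1843.36 CFM

1843.36 CFM


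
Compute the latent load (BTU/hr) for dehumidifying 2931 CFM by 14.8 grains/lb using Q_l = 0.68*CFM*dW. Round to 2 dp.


Q = 0.68 * 2931 * 14.8 = 29497.58 BTU/hr

29497.58 BTU/hr


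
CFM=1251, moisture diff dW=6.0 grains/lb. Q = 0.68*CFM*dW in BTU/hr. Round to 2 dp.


Q = 0.68 * 1251 * 6.0 = 5104.08 BTU/hr

5104.08 BTU/hr


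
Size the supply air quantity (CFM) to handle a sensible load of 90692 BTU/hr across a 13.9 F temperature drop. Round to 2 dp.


CFM = 90692 / (1.08 * 13.9) = 6041.30

6041.30 CFM


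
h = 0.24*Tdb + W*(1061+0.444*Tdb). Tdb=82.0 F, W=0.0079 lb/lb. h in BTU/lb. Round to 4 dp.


h = 0.24*82.0 + 0.0079*(1061+0.444*82.0) = 28.3495 BTU/lb

28.3495 BTU/lb


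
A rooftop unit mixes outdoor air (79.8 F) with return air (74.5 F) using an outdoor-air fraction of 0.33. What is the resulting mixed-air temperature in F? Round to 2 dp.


T_mix = 0.33*79.8 + 0.67*74.5 = 76.25 F

76.25 F


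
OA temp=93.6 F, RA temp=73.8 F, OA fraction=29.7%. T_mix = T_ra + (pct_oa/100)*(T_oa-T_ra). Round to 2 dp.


T_mix = 73.8 + (29.7/100)*(93.6-73.8) = 79.68 F

79.68 F


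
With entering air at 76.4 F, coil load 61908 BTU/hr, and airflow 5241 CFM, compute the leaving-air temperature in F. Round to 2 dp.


dT = 61908/(1.08*5241) = 10.9373
T_leave = 76.4 - 10.9373 = 65.46 F

65.46 F


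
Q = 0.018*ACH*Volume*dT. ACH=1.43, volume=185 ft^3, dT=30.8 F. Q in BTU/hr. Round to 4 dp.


Q = 0.018 * 1.43 * 185 * 30.8 = 146.6665 BTU/hr

146.6665 BTU/hr


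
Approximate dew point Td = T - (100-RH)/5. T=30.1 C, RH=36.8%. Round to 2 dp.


Td = 30.1 - (100-36.8)/5 = 17.46 C

17.46 C


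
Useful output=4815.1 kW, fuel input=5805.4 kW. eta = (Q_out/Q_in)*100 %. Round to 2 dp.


eta = (4815.1/5805.4)*100 = 82.94 %

82.94 %


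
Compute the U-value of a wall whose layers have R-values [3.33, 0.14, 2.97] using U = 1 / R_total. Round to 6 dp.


R_total = 3.33 + 0.14 + 2.97 = 6.44
U = 1/6.44 = 0.155280

0.155280


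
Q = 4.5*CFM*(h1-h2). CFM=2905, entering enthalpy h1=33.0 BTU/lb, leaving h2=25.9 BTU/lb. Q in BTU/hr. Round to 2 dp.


Q = 4.5 * 2905 * (33.0 - 25.9) = 92814.75 BTU/hr

92814.75 BTU/hr


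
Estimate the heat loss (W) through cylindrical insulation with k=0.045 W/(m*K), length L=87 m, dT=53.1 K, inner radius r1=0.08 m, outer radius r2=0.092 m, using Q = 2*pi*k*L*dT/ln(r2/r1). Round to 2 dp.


Q = 2*pi*0.045*87*53.1/ln(0.092/0.08) = 9345.82 W

9345.82 W


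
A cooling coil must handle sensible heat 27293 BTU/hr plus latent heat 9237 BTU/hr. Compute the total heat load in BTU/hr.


Qt = 27293 + 9237 = 36530 BTU/hr

36530 BTU/hr


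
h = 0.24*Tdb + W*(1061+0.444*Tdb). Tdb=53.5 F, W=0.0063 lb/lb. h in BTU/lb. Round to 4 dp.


h = 0.24*53.5 + 0.0063*(1061+0.444*53.5) = 19.6740 BTU/lb

19.6740 BTU/lb


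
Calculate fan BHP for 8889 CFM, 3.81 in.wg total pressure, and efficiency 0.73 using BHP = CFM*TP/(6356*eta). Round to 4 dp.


BHP = 8889 * 3.81 / (6356 * 0.73) = 7.2991 hp

7.2991 hp


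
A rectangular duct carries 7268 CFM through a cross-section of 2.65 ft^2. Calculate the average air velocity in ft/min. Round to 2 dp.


V = 7268 / 2.65 = 2742.64 ft/min

2742.64 ft/min


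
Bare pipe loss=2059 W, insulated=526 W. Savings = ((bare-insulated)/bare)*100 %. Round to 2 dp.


Savings = ((2059-526)/2059)*100 = 74.45 %

74.45 %


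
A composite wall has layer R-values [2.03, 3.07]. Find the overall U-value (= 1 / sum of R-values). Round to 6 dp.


R_total = 2.03 + 3.07 = 5.10
U = 1/5.10 = 0.196078

0.196078


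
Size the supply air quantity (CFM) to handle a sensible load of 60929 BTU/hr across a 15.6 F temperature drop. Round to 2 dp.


CFM = 60929 / (1.08 * 15.6) = 3616.39

3616.39 CFM


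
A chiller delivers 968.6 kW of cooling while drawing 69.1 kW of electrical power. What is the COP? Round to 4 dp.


COP = 968.6 / 69.1 = 14.0174

14.0174


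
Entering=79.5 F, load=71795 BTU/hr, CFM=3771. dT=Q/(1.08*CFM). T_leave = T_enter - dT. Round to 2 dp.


dT = 71795/(1.08*3771) = 17.6284
T_leave = 79.5 - 17.6284 = 61.87 F

61.87 F


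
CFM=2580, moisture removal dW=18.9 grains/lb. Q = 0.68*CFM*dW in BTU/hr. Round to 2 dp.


Q = 0.68 * 2580 * 18.9 = 33158.16 BTU/hr

33158.16 BTU/hr


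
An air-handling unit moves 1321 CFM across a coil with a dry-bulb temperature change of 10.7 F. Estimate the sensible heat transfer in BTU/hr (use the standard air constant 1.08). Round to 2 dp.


Q = 1.08 * 1321 * 10.7 = 15265.48 BTU/hr

15265.48 BTU/hr


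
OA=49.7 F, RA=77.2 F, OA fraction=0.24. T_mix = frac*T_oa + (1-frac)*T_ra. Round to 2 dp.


T_mix = 0.24*49.7 + 0.76*77.2 = 70.60 F

70.60 F


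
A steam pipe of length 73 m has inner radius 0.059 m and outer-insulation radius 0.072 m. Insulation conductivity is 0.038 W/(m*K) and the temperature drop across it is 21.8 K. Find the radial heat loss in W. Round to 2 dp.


Q = 2*pi*0.038*73*21.8/ln(0.072/0.059) = 1908.13 W

1908.13 W


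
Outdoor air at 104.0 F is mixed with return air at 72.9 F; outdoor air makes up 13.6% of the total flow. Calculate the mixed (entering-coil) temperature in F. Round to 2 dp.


T_mix = 72.9 + (13.6/100)*(104.0-72.9) = 77.13 F

77.13 F


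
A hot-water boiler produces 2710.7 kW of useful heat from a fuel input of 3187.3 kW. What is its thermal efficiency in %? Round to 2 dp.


eta = (2710.7/3187.3)*100 = 85.05 %

85.05 %


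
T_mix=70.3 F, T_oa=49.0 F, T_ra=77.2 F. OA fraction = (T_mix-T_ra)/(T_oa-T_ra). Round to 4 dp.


frac = (70.3 - 77.2) / (49.0 - 77.2) = 0.2447

0.2447


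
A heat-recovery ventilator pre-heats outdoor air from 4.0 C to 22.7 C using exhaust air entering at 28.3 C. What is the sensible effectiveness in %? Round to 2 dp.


eff = (22.7-4.0)/(28.3-4.0)*100 = 76.95 %

76.95 %


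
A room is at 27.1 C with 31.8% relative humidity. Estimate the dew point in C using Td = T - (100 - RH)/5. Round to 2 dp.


Td = 27.1 - (100-31.8)/5 = 13.46 C

13.46 C


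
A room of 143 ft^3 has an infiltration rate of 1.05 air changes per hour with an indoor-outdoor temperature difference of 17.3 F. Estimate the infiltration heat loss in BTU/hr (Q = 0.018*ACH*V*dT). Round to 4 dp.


Q = 0.018 * 1.05 * 143 * 17.3 = 46.7567 BTU/hr

46.7567 BTU/hr


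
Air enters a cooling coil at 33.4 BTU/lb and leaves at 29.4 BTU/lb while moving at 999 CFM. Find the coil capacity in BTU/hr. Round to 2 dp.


Q = 4.5 * 999 * (33.4 - 29.4) = 17982.00 BTU/hr

17982.00 BTU/hr


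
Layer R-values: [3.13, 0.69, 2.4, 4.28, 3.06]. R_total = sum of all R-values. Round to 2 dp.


R_total = 3.13 + 0.69 + 2.4 + 4.28 + 3.06 = 13.56

13.56


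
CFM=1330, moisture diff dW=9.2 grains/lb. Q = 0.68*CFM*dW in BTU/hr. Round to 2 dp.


Q = 0.68 * 1330 * 9.2 = 8320.48 BTU/hr

8320.48 BTU/hr


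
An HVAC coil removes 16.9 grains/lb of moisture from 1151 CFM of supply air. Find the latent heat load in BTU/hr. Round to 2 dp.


Q = 0.68 * 1151 * 16.9 = 13227.29 BTU/hr

13227.29 BTU/hr


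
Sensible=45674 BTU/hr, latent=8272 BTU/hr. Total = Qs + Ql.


Qt = 45674 + 8272 = 53946 BTU/hr

53946 BTU/hr


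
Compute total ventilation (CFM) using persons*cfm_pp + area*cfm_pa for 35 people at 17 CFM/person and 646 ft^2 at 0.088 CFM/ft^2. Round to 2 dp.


Total = 35*17 + 646*0.088 = 651.85 CFM

651.85 CFM


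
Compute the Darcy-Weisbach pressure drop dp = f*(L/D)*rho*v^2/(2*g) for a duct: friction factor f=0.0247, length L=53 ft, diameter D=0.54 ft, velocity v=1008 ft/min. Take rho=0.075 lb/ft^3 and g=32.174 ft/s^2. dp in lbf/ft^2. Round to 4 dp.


v_fps = 1008/60 = 16.8 ft/s
dp = 0.0247*(53/0.54)*0.075*16.8^2/(2*32.174) = 0.7975 lbf/ft^2

0.7975 lbf/ft^2


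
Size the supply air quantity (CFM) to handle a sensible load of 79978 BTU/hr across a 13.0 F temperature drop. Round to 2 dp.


CFM = 79978 / (1.08 * 13.0) = 5696.44

5696.44 CFM


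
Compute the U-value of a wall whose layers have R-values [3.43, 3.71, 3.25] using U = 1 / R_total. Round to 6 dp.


R_total = 3.43 + 3.71 + 3.25 = 10.39
U = 1/10.39 = 0.096246

0.096246


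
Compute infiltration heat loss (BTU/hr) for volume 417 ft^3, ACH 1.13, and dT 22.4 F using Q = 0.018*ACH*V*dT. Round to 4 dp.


Q = 0.018 * 1.13 * 417 * 22.4 = 189.9919 BTU/hr

189.9919 BTU/hr


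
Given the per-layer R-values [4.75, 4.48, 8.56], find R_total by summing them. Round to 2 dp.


R_total = 4.75 + 4.48 + 8.56 = 17.79

17.79


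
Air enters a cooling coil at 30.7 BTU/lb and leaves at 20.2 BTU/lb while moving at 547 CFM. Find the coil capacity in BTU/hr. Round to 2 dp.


Q = 4.5 * 547 * (30.7 - 20.2) = 25845.75 BTU/hr

25845.75 BTU/hr


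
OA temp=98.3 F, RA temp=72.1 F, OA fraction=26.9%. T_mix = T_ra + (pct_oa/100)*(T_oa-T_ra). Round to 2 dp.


T_mix = 72.1 + (26.9/100)*(98.3-72.1) = 79.15 F

79.15 F


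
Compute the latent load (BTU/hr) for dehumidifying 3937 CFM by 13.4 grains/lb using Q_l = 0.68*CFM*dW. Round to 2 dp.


Q = 0.68 * 3937 * 13.4 = 35873.94 BTU/hr

35873.94 BTU/hr


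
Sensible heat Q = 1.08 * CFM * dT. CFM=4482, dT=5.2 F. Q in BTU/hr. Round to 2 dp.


Q = 1.08 * 4482 * 5.2 = 25170.91 BTU/hr

25170.91 BTU/hr


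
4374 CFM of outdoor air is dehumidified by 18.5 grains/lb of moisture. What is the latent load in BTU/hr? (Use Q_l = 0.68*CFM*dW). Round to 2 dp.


Q = 0.68 * 4374 * 18.5 = 55024.92 BTU/hr

55024.92 BTU/hr


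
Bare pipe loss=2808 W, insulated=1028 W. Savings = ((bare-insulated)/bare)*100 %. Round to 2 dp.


Savings = ((2808-1028)/2808)*100 = 63.39 %

63.39 %


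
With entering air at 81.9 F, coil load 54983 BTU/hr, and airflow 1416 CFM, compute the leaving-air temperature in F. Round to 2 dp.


dT = 54983/(1.08*1416) = 35.9535
T_leave = 81.9 - 35.9535 = 45.95 F

45.95 F


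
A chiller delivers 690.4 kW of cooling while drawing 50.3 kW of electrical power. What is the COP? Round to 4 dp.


COP = 690.4 / 50.3 = 13.7256

13.7256


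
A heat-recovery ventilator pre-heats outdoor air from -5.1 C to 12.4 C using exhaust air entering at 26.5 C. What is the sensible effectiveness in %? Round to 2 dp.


eff = (12.4-(-5.1))/(26.5-(-5.1))*100 = 55.38 %

55.38 %


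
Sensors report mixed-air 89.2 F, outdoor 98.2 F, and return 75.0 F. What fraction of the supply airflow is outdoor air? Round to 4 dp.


frac = (89.2 - 75.0) / (98.2 - 75.0) = 0.6121

0.6121


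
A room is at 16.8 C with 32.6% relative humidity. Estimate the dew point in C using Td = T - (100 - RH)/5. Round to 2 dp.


Td = 16.8 - (100-32.6)/5 = 3.32 C

3.32 C


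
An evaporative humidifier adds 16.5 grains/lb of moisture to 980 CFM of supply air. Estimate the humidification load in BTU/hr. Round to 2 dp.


Q = 0.68 * 980 * 16.5 = 10995.60 BTU/hr

10995.60 BTU/hr


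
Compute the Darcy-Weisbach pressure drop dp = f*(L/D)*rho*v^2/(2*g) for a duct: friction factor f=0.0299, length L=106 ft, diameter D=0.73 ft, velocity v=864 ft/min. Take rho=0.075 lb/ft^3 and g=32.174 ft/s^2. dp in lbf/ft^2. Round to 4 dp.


v_fps = 864/60 = 14.4 ft/s
dp = 0.0299*(106/0.73)*0.075*14.4^2/(2*32.174) = 1.0493 lbf/ft^2

1.0493 lbf/ft^2


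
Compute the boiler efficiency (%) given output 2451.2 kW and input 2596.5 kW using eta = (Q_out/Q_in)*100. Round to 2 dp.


eta = (2451.2/2596.5)*100 = 94.40 %

94.40 %


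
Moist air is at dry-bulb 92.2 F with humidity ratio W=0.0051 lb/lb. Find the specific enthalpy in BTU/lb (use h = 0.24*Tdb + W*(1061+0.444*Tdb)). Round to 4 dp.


h = 0.24*92.2 + 0.0051*(1061+0.444*92.2) = 27.7479 BTU/lb

27.7479 BTU/lb


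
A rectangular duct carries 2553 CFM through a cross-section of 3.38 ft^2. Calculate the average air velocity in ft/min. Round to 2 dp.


V = 2553 / 3.38 = 755.33 ft/min

755.33 ft/min


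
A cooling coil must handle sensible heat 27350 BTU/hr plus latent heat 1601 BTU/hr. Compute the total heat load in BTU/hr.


Qt = 27350 + 1601 = 28951 BTU/hr

28951 BTU/hr


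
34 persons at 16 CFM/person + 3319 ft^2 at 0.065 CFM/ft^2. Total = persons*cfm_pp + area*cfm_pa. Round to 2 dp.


Total = 34*16 + 3319*0.065 = 759.74 CFM

759.74 CFM


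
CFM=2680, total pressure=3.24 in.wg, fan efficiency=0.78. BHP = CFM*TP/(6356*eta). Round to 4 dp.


BHP = 2680 * 3.24 / (6356 * 0.78) = 1.7515 hp

1.7515 hp


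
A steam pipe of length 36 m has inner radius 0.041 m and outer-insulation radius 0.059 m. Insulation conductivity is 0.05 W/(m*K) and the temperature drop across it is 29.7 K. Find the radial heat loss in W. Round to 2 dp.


Q = 2*pi*0.05*36*29.7/ln(0.059/0.041) = 922.89 W

922.89 W


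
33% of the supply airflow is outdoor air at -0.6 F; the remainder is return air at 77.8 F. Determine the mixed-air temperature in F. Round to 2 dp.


T_mix = 0.33*(-0.6) + 0.67*77.8 = 51.93 F

51.93 F


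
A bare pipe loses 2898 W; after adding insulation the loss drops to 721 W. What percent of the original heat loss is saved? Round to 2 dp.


Savings = ((2898-721)/2898)*100 = 75.12 %

75.12 %


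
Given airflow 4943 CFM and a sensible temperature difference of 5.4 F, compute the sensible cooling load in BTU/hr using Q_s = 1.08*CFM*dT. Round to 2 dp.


Q = 1.08 * 4943 * 5.4 = 28827.58 BTU/hr

28827.58 BTU/hr


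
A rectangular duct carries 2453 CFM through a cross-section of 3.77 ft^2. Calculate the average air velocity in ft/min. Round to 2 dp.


V = 2453 / 3.77 = 650.66 ft/min

650.66 ft/min


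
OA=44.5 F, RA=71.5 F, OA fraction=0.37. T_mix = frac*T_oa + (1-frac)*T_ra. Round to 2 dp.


T_mix = 0.37*44.5 + 0.63*71.5 = 61.51 F

61.51 F


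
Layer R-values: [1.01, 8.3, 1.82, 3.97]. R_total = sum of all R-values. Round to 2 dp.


R_total = 1.01 + 8.3 + 1.82 + 3.97 = 15.10

15.10


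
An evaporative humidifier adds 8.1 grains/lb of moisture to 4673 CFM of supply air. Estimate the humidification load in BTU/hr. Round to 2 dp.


Q = 0.68 * 4673 * 8.1 = 25738.88 BTU/hr

25738.88 BTU/hr


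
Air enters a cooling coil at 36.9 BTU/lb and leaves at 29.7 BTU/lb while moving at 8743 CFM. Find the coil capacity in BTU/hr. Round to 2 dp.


Q = 4.5 * 8743 * (36.9 - 29.7) = 283273.20 BTU/hr

283273.20 BTU/hr


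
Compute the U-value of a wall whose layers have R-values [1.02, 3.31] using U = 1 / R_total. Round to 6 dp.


R_total = 1.02 + 3.31 = 4.33
U = 1/4.33 = 0.230947

0.230947


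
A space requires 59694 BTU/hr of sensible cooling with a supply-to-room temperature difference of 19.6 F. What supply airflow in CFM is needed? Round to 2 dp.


CFM = 59694 / (1.08 * 19.6) = 2820.01

2820.01 CFM


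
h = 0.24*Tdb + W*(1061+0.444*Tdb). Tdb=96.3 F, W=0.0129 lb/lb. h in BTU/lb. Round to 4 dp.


h = 0.24*96.3 + 0.0129*(1061+0.444*96.3) = 37.3505 BTU/lb

37.3505 BTU/lb


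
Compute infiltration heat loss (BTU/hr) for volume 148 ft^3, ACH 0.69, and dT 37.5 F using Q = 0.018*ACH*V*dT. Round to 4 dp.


Q = 0.018 * 0.69 * 148 * 37.5 = 68.9310 BTU/hr

68.9310 BTU/hr


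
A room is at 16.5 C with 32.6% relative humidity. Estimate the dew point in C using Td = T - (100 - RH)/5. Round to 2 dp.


Td = 16.5 - (100-32.6)/5 = 3.02 C

3.02 C


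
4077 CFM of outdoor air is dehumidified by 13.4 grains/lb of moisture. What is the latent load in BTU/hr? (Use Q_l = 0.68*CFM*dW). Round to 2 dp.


Q = 0.68 * 4077 * 13.4 = 37149.62 BTU/hr

37149.62 BTU/hr


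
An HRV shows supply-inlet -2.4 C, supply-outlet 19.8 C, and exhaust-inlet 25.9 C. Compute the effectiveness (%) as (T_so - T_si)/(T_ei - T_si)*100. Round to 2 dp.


eff = (19.8-(-2.4))/(25.9-(-2.4))*100 = 78.45 %

78.45 %


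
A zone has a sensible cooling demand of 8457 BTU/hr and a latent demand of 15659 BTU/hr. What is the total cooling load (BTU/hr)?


Qt = 8457 + 15659 = 24116 BTU/hr

24116 BTU/hr


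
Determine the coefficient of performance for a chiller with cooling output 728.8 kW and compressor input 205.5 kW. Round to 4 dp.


COP = 728.8 / 205.5 = 3.5465

3.5465


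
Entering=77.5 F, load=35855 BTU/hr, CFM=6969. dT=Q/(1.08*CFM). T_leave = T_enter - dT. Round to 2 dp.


dT = 35855/(1.08*6969) = 4.7638
T_leave = 77.5 - 4.7638 = 72.74 F

72.74 F


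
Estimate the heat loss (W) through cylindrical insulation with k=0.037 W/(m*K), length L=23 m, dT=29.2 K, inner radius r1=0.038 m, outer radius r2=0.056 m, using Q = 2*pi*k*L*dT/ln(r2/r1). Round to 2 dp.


Q = 2*pi*0.037*23*29.2/ln(0.056/0.038) = 402.65 W

402.65 W


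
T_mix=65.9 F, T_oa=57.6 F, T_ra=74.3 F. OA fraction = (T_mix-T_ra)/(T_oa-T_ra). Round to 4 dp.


frac = (65.9 - 74.3) / (57.6 - 74.3) = 0.5030

0.5030


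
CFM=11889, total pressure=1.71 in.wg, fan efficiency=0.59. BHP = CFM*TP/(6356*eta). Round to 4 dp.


BHP = 11889 * 1.71 / (6356 * 0.59) = 5.4213 hp

5.4213 hp


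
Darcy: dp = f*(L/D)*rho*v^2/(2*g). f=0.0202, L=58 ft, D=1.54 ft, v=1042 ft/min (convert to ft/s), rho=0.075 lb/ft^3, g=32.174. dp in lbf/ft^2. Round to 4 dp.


v_fps = 1042/60 = 17.3667 ft/s
dp = 0.0202*(58/1.54)*0.075*17.3667^2/(2*32.174) = 0.2674 lbf/ft^2

0.2674 lbf/ft^2


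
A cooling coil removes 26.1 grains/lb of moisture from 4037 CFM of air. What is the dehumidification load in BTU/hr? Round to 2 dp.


Q = 0.68 * 4037 * 26.1 = 71648.68 BTU/hr

71648.68 BTU/hr


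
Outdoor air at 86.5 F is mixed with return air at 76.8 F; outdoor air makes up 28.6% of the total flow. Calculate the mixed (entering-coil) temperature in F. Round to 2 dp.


T_mix = 76.8 + (28.6/100)*(86.5-76.8) = 79.57 F

79.57 F


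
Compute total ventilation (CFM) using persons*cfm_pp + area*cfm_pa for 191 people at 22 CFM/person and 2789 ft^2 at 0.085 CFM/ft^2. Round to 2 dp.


Total = 191*22 + 2789*0.085 = 4439.07 CFM

4439.07 CFM


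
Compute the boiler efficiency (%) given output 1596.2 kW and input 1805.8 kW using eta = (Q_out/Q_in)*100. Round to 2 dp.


eta = (1596.2/1805.8)*100 = 88.39 %

88.39 %


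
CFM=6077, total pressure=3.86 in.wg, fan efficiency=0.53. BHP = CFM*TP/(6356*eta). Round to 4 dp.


BHP = 6077 * 3.86 / (6356 * 0.53) = 6.9633 hp

6.9633 hp


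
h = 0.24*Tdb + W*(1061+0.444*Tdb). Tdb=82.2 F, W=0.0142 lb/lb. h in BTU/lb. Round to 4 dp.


h = 0.24*82.2 + 0.0142*(1061+0.444*82.2) = 35.3125 BTU/lb

35.3125 BTU/lb


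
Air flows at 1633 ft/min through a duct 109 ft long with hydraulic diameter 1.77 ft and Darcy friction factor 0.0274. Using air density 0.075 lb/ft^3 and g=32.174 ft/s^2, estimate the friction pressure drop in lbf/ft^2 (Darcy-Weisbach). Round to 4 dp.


v_fps = 1633/60 = 27.2167 ft/s
dp = 0.0274*(109/1.77)*0.075*27.2167^2/(2*32.174) = 1.4568 lbf/ft^2

1.4568 lbf/ft^2


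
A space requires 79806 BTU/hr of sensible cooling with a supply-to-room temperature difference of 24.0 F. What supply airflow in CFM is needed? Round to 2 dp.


CFM = 79806 / (1.08 * 24.0) = 3078.94

3078.94 CFM


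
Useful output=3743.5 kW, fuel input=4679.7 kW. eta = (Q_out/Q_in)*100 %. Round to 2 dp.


eta = (3743.5/4679.7)*100 = 79.99 %

79.99 %


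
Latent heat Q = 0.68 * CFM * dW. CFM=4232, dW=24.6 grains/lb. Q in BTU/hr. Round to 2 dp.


Q = 0.68 * 4232 * 24.6 = 70792.90 BTU/hr

70792.90 BTU/hr


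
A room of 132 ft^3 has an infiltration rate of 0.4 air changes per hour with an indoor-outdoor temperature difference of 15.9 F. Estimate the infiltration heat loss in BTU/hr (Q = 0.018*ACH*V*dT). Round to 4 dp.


Q = 0.018 * 0.4 * 132 * 15.9 = 15.1114 BTU/hr

15.1114 BTU/hr


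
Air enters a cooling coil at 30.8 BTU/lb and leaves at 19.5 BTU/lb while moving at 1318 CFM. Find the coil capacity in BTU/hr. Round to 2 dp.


Q = 4.5 * 1318 * (30.8 - 19.5) = 67020.30 BTU/hr

67020.30 BTU/hr


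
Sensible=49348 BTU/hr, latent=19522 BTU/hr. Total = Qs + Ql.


Qt = 49348 + 19522 = 68870 BTU/hr

68870 BTU/hr


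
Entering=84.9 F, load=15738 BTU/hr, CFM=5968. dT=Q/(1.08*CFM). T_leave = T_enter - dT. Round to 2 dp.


dT = 15738/(1.08*5968) = 2.4417
T_leave = 84.9 - 2.4417 = 82.46 F

82.46 F


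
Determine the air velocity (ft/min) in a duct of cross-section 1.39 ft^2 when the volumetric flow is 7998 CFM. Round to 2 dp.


V = 7998 / 1.39 = 5753.96 ft/min

5753.96 ft/min


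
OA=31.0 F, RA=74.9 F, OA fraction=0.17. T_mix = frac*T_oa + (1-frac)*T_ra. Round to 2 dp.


T_mix = 0.17*31.0 + 0.83*74.9 = 67.44 F

67.44 F


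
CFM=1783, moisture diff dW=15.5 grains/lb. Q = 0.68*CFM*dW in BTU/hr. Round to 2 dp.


Q = 0.68 * 1783 * 15.5 = 18792.82 BTU/hr

18792.82 BTU/hr


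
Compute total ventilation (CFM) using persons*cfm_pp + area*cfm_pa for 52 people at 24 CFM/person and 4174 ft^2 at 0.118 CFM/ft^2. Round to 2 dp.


Total = 52*24 + 4174*0.118 = 1740.53 CFM

1740.53 CFM


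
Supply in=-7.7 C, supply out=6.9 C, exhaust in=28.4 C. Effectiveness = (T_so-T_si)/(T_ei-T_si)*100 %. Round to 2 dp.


eff = (6.9-(-7.7))/(28.4-(-7.7))*100 = 40.44 %

40.44 %


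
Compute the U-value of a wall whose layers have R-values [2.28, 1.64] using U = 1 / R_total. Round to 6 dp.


R_total = 2.28 + 1.64 = 3.92
U = 1/3.92 = 0.255102

0.255102


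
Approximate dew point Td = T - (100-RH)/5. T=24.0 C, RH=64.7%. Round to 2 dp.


Td = 24.0 - (100-64.7)/5 = 16.94 C

16.94 C


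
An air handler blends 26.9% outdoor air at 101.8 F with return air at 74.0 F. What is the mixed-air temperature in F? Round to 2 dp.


T_mix = 74.0 + (26.9/100)*(101.8-74.0) = 81.48 F

81.48 F


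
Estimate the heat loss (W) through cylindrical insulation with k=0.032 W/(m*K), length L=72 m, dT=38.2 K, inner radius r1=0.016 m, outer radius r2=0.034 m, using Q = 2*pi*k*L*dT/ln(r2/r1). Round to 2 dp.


Q = 2*pi*0.032*72*38.2/ln(0.034/0.016) = 733.64 W

733.64 W


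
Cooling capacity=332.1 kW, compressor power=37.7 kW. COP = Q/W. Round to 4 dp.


COP = 332.1 / 37.7 = 8.8090

8.8090


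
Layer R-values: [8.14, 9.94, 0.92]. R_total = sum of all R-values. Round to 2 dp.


R_total = 8.14 + 9.94 + 0.92 = 19.00

19.00


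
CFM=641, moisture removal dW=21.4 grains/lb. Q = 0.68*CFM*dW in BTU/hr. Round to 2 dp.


Q = 0.68 * 641 * 21.4 = 9327.83 BTU/hr

9327.83 BTU/hr


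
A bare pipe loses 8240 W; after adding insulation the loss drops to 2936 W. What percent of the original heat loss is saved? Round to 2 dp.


Savings = ((8240-2936)/8240)*100 = 64.37 %

64.37 %


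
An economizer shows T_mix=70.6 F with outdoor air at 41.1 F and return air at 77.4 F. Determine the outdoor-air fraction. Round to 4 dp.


frac = (70.6 - 77.4) / (41.1 - 77.4) = 0.1873

0.1873


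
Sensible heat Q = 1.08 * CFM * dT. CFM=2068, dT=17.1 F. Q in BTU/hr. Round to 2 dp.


Q = 1.08 * 2068 * 17.1 = 38191.82 BTU/hr

38191.82 BTU/hr


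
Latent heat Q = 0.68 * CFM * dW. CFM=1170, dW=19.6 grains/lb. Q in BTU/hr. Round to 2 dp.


Q = 0.68 * 1170 * 19.6 = 15593.76 BTU/hr

15593.76 BTU/hr


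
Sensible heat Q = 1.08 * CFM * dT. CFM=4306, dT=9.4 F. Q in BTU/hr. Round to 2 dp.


Q = 1.08 * 4306 * 9.4 = 43714.51 BTU/hr

43714.51 BTU/hr


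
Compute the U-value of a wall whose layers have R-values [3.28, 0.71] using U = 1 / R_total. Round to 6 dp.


R_total = 3.28 + 0.71 = 3.99
U = 1/3.99 = 0.250627

0.250627


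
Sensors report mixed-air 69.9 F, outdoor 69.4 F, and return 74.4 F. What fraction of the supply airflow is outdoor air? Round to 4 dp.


frac = (69.9 - 74.4) / (69.4 - 74.4) = 0.9000

0.9000


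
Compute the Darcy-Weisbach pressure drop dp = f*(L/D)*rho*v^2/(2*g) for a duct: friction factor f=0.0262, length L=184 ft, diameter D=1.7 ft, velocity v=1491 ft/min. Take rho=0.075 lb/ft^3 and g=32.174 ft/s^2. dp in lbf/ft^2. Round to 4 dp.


v_fps = 1491/60 = 24.85 ft/s
dp = 0.0262*(184/1.7)*0.075*24.85^2/(2*32.174) = 2.0410 lbf/ft^2

2.0410 lbf/ft^2


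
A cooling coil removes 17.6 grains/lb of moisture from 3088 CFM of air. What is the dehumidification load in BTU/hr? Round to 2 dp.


Q = 0.68 * 3088 * 17.6 = 36957.18 BTU/hr

36957.18 BTU/hr


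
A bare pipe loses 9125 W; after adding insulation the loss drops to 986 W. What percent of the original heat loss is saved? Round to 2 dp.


Savings = ((9125-986)/9125)*100 = 89.19 %

89.19 %


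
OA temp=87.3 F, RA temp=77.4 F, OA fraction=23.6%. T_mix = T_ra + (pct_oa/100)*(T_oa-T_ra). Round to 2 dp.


T_mix = 77.4 + (23.6/100)*(87.3-77.4) = 79.74 F

79.74 F


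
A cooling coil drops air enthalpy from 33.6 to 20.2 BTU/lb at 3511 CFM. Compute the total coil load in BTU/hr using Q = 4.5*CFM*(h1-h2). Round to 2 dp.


Q = 4.5 * 3511 * (33.6 - 20.2) = 211713.30 BTU/hr

211713.30 BTU/hr


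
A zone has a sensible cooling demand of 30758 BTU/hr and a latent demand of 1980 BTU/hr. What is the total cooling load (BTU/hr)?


Qt = 30758 + 1980 = 32738 BTU/hr

32738 BTU/hr


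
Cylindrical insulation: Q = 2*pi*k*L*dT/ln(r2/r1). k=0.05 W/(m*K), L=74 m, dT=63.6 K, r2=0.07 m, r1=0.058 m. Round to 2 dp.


Q = 2*pi*0.05*74*63.6/ln(0.07/0.058) = 7862.49 W

7862.49 W


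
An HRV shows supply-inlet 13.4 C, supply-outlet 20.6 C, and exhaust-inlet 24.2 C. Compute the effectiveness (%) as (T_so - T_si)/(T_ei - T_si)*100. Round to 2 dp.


eff = (20.6-13.4)/(24.2-13.4)*100 = 66.67 %

66.67 %


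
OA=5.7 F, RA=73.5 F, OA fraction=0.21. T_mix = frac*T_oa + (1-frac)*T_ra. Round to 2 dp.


T_mix = 0.21*5.7 + 0.79*73.5 = 59.26 F

59.26 F


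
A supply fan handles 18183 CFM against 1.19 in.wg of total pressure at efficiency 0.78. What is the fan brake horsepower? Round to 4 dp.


BHP = 18183 * 1.19 / (6356 * 0.78) = 4.3645 hp

4.3645 hp


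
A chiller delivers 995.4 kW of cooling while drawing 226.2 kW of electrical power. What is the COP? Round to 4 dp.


COP = 995.4 / 226.2 = 4.4005

4.4005


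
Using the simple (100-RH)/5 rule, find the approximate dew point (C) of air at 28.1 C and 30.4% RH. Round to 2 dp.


Td = 28.1 - (100-30.4)/5 = 14.18 C

14.18 C


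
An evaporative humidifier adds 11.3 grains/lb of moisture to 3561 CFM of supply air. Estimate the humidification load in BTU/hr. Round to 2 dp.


Q = 0.68 * 3561 * 11.3 = 27362.72 BTU/hr

27362.72 BTU/hr


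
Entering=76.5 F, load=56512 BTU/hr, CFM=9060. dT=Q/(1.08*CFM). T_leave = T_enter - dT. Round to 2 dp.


dT = 56512/(1.08*9060) = 5.7755
T_leave = 76.5 - 5.7755 = 70.72 F

70.72 F


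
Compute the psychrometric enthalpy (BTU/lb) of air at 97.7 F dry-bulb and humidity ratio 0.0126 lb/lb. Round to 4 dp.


h = 0.24*97.7 + 0.0126*(1061+0.444*97.7) = 37.3632 BTU/lb

37.3632 BTU/lb
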